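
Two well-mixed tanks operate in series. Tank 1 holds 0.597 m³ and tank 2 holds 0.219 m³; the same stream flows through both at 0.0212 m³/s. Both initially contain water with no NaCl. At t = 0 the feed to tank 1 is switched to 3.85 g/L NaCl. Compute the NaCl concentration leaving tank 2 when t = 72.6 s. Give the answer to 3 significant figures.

Species balance on tank i: dCᵢ/dt = (Cᵢ₋₁ − Cᵢ)/τᵢ with τᵢ = Vᵢ/Q.
τ₁ = 0.597/0.0212 = 28.160 s; τ₂ = 0.219/0.0212 = 10.330 s.
Solving the cascade with C₁(0)=C₂(0)=0 gives C₂(t) = C_in[1 − (τ₁ e^(−t/τ₁) − τ₂ e^(−t/τ₂))/(τ₁ − τ₂)].
At t = 72.6: e^(−t/τ₁) = 0.075919, e^(−t/τ₂) = 0.00088675.
C₂ = 3.85·[1 − (28.160·0.075919 − 10.330·0.00088675)/(17.830)] = 3.85·0.88061 = 3.3903 g/L.

3.39 g/L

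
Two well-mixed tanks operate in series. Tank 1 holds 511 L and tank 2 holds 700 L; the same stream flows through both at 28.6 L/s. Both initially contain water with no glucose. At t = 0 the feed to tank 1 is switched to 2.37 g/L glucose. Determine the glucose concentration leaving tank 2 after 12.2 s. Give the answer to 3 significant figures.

Time constants: τᵢ = Vᵢ/Q for each well-mixed tank.
τ₁ = 511/28.6 = 17.867 s; τ₂ = 700/28.6 = 24.476 s.
Solving the cascade with C₁(0)=C₂(0)=0 gives C₂(t) = C_in[1 − (τ₁ e^(−t/τ₁) − τ₂ e^(−t/τ₂))/(τ₁ − τ₂)].
At t = 12.2: e^(−t/τ₁) = 0.50519, e^(−t/τ₂) = 0.60747.
C₂ = 2.37·[1 − (17.867·0.50519 − 24.476·0.60747)/(-6.6084)] = 2.37·0.11601 = 0.27494 g/L.

0.275 g/L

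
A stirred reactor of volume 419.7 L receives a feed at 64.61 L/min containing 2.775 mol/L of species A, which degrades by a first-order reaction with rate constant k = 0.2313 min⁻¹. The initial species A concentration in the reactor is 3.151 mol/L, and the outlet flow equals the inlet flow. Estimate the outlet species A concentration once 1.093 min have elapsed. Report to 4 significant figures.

V dC/dt = Q(C_in − C) − k V C.
This is linear with rate a = Q/V + k = 0.385243 min⁻¹.
C_ss = Q C_in/(Q + kV) = 1.10889 mol/L; C(t) = C_ss + (C₀ − C_ss) e^(−a t).
C(1.093) = 1.10889 + (2.04211)·e^(−0.385243·1.093) = 1.10889 + (2.04211)·0.656344 = 2.44922 mol/L.

2.449 mol/L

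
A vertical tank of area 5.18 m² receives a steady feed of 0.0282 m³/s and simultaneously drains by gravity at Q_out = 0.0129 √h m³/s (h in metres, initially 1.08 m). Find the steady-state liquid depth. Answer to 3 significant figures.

Volume balance on the tank: A dh/dt = Q_in − 0.0129 √h. At steady state dh/dt = 0:
Q_in = 0.0129 √h_ss ⇒ √h_ss = 0.0282/0.0129 = 2.1860.
h_ss = 2.1860² = 4.7788 m. (Since h₀ = 1.08 m < h_ss, the level will rise toward this value.)

4.78 m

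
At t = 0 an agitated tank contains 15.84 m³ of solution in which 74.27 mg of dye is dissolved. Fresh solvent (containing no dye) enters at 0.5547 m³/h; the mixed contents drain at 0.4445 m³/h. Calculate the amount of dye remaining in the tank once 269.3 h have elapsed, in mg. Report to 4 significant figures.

1.051 mg

Total volume: dV/dt = Q_in − Q_out = 0.110200 m³/h, so V(t) = 15.84 + 0.110200 t and V(269.3) = 45.5169 m³.
No dye enters, so dm/dt = −Q_out · (m/V).
dm/m = −Q_out dt/(V₀ + 0.110200 t); integrating gives ln(m/m₀) = −(Q_out/(Q_in−Q_out)) ln(V/V₀).
m = m₀ (V₀/V)^(Q_out/(Q_in−Q_out)) = 74.27 × (15.84/45.5169)^(4.03358) = 1.05136 mg.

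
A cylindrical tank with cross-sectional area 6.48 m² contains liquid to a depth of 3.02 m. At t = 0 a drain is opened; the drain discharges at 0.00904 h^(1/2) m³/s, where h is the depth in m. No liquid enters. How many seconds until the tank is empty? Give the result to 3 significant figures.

With no inflow, A dh/dt = −0.00904 √h.
∫ h^(−1/2) dh = −(0.00904/A) ∫ dt, giving 2√h = 2√h₀ − (0.00904/A) t.
Tank is empty when √h = 0: t_empty = 2A√h₀/0.00904.
t_empty = 2·6.48·√3.02/0.00904 = 12.960·1.7378/0.00904 = 2491.4 s.

2490 s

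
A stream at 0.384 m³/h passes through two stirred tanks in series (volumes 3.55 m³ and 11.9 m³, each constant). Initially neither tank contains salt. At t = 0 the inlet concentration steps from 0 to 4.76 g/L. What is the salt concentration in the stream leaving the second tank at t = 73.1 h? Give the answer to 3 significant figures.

4.12 g/L

Each tank obeys Vᵢ dCᵢ/dt = Q(Cᵢ₋₁ − Cᵢ), so τᵢ = Vᵢ/Q.
τ₁ = 3.55/0.384 = 9.2448 h; τ₂ = 11.9/0.384 = 30.990 h.
Tank 1: C₁ = C_in(1 − e^(−t/τ₁)). Tank 2 (τ₁ ≠ τ₂): C₂ = C_in[1 − (τ₁ e^(−t/τ₁) − τ₂ e^(−t/τ₂))/(τ₁ − τ₂)].
At t = 73.1: e^(−t/τ₁) = 0.00036810, e^(−t/τ₂) = 0.094528.
C₂ = 4.76·[1 − (9.2448·0.00036810 − 30.990·0.094528)/(-21.745)] = 4.76·0.86544 = 4.1195 g/L.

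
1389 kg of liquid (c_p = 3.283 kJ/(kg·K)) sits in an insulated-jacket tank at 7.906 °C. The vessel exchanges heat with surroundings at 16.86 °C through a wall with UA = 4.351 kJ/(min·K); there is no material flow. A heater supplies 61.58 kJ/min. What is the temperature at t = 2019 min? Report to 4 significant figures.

27.65 °C

Heat balance on the well-mixed liquid: M c_p dT/dt = −UA(T − T_amb) + Q̇.
dT/dt = (T_ss − T)/τ with T_ss = T_amb + Q̇/UA = 16.86 + 61.58/4.351 = 31.0131 °C, τ = M c_p/UA = 1389·3.283/4.351 = 1048.05 min.
Integrating: T(t) = T_ss + (T₀ − T_ss) e^(−t/τ).
T(2019) = 31.0131 + (-23.1071)·0.145668 = 27.6471 °C.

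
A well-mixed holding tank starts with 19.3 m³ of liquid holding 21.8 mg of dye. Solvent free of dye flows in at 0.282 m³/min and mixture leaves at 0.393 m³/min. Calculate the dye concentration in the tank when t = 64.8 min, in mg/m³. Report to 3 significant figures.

Let m(t) be the amount of dye. Volume: V(t) = V₀ + (Q_in − Q_out) t = 19.3 − 0.11100 t; V(64.8) = 12.107 m³.
Species balance (pure solvent in): dm/dt = −Q_out · m/V(t).
dm/m = −Q_out dt/(V₀ − 0.11100 t); integrating gives ln(m/m₀) = −(Q_out/(Q_in−Q_out)) ln(V/V₀).
m = m₀ (V₀/V)^(Q_out/(Q_in−Q_out)) = 21.8 × (19.3/12.107)^(-3.5405) = 4.1826 mg.
C = m/V = 4.1826/12.107 = 0.34547 mg/m³.

0.345 mg/m³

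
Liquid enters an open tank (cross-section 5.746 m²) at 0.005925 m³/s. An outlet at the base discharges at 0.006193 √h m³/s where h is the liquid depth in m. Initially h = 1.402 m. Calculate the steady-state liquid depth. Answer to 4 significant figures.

A dh/dt = Q_in − 0.006193 √h. Steady state requires inflow = outflow:
Q_in = 0.006193 √h_ss ⇒ √h_ss = 0.005925/0.006193 = 0.956725.
h_ss = 0.956725² = 0.915323 m. (Since h₀ = 1.402 m > h_ss, the level will fall toward this value.)

0.9153 m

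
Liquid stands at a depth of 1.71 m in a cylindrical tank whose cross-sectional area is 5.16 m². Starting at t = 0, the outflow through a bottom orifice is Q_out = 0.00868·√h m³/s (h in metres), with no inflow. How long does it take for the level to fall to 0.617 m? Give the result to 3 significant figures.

With no inflow, A dh/dt = −0.00868 √h.
Separate and integrate: 2(√h − √h₀) = −(0.00868/A) t.
t = 2A(√h₀ − √h)/0.00868 = 2·5.16·(√1.71 − √0.617)/0.00868
  = 10.320 × (1.3077 − 0.78549) / 0.00868 = 620.84 s.

621 s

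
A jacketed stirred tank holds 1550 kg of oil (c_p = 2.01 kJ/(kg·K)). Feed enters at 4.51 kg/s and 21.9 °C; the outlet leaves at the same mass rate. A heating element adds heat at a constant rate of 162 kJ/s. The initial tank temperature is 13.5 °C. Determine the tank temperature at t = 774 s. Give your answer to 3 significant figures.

37.0 °C

M c_p dT/dt = ṁ c_p (T_in − T) + Q̇.
τ = M/ṁ = 343.68 s; T_ss = T_in + Q̇/(ṁ c_p) = 21.9 + 162/(4.51·2.01) = 39.771 °C.
Solution: T(t) = T_ss + (T₀ − T_ss) e^(−t/τ).
T(774) = 39.771 + (-26.271)·e^(−774/343.68) = 39.771 + (-26.271)·0.10518 = 37.008 °C.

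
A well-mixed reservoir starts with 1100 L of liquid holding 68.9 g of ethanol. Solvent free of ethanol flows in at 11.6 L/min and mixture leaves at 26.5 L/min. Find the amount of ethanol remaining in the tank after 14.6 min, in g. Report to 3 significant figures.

Let m(t) be the amount of ethanol. Volume: V(t) = V₀ + (Q_in − Q_out) t = 1100 − 14.900 t; V(14.6) = 882.46 L.
No ethanol enters, so dm/dt = −Q_out · (m/V).
Separate: dm/m = −Q_out dt/V(t) ⇒ ln(m/m₀) = −(Q_out/(Q_in−Q_out)) ln(V/V₀).
m = m₀ (V₀/V)^(Q_out/(Q_in−Q_out)) = 68.9 × (1100/882.46)^(-1.7785) = 46.561 g.

46.6 g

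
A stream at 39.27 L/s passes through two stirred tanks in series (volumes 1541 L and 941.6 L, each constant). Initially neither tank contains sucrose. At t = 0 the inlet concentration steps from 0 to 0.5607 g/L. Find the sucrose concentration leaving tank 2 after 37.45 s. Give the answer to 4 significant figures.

0.1904 g/L

Species balance on tank i: dCᵢ/dt = (Cᵢ₋₁ − Cᵢ)/τᵢ with τᵢ = Vᵢ/Q.
τ₁ = 1541/39.27 = 39.2412 s; τ₂ = 941.6/39.27 = 23.9776 s.
Solving the cascade with C₁(0)=C₂(0)=0 gives C₂(t) = C_in[1 − (τ₁ e^(−t/τ₁) − τ₂ e^(−t/τ₂))/(τ₁ − τ₂)].
At t = 37.45: e^(−t/τ₁) = 0.385060, e^(−t/τ₂) = 0.209742.
C₂ = 0.5607·[1 − (39.2412·0.385060 − 23.9776·0.209742)/(15.2636)] = 0.5607·0.339532 = 0.190376 g/L.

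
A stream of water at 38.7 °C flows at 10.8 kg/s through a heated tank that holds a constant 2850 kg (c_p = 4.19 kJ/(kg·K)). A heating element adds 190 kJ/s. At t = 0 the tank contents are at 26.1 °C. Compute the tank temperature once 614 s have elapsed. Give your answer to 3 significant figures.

41.3 °C

M c_p dT/dt = ṁ c_p (T_in − T) + Q̇.
τ = M/ṁ = 263.89 s; T_ss = T_in + Q̇/(ṁ c_p) = 38.7 + 190/(10.8·4.19) = 42.899 °C.
Solution: T(t) = T_ss + (T₀ − T_ss) e^(−t/τ).
T(614) = 42.899 + (-16.799)·e^(−614/263.89) = 42.899 + (-16.799)·0.097614 = 41.259 °C.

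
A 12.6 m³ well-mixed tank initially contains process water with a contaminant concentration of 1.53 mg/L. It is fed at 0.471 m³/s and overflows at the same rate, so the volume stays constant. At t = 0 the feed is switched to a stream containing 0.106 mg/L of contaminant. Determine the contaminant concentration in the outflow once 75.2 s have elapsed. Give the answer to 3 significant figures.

Mass balance on the solute (V constant): V dC/dt = Q(C_in − C).
So dC/dt = (C_in − C)/τ with τ = V/Q = 12.6/0.471 = 26.752 s.
This is linear first-order; C(t) = C_in + (C₀ − C_in) e^(−t/τ).
C(75.2) = 0.106 + (1.53 − 0.106)·e^(−75.2/26.752) = 0.106 + (1.4240)·0.060142 = 0.19164 mg/L.

0.192 mg/L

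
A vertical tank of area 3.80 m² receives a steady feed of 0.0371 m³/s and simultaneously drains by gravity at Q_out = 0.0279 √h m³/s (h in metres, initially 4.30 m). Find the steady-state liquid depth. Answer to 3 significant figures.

Level balance: A dh/dt = 0.0371 − 0.0279 √h. Setting dh/dt = 0:
Q_in = 0.0279 √h_ss ⇒ √h_ss = 0.0371/0.0279 = 1.3297.
h_ss = 1.3297² = 1.7682 m. (Since h₀ = 4.30 m > h_ss, the level will fall toward this value.)

1.77 m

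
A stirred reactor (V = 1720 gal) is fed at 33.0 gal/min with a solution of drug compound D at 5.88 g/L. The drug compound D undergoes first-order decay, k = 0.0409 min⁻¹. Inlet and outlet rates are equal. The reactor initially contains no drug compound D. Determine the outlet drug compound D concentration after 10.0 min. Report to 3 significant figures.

Accumulation = in − out − consumed: V dC/dt = Q C_in − Q C − k V C.
dC/dt = (Q/V) C_in − (Q/V + k) C; effective rate a = Q/V + k = 0.019186 + 0.0409 = 0.060086 min⁻¹.
C_ss = Q C_in/(Q + kV) = 1.8775 g/L; C(t) = C_ss + (C₀ − C_ss) e^(−a t).
C(10.0) = 1.8775 + (-1.8775)·e^(−0.060086·10.0) = 1.8775 + (-1.8775)·0.54834 = 0.84801 g/L.

0.848 g/L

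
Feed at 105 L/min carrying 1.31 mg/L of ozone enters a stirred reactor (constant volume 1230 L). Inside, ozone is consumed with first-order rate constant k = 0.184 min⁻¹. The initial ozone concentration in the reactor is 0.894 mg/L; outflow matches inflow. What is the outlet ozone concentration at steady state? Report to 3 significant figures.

0.415 mg/L

Accumulation = in − out − consumed: V dC/dt = Q C_in − Q C − k V C.
Steady state (dC/dt = 0): C_ss = Q C_in/(Q + kV) = C_in/(1 + kV/Q).
C_ss = 105·1.31/(105 + 0.184·1230) = 137.55/331.32 = 0.41516 mg/L.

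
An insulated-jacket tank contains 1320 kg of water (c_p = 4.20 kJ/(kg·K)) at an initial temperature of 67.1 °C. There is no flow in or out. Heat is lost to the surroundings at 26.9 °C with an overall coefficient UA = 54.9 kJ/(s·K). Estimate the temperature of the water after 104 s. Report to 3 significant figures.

Lumped-capacitance energy balance: M c_p dT/dt = UA(T_amb − T).
dT/dt = (T_ss − T)/τ with T_ss = T_amb = 26.900 °C, τ = M c_p/UA = 1320·4.20/54.9 = 100.98 s.
Integrating: T(t) = T_ss + (T₀ − T_ss) e^(−t/τ).
T(104) = 26.900 + (40.200)·0.35705 = 41.254 °C.

41.3 °C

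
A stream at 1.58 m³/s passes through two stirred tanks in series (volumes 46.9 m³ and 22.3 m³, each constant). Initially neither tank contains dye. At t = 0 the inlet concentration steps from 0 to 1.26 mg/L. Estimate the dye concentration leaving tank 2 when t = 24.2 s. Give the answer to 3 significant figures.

0.403 mg/L

Each tank obeys Vᵢ dCᵢ/dt = Q(Cᵢ₋₁ − Cᵢ), so τᵢ = Vᵢ/Q.
τ₁ = 46.9/1.58 = 29.684 s; τ₂ = 22.3/1.58 = 14.114 s.
Tank 1: C₁ = C_in(1 − e^(−t/τ₁)). Tank 2 (τ₁ ≠ τ₂): C₂ = C_in[1 − (τ₁ e^(−t/τ₁) − τ₂ e^(−t/τ₂))/(τ₁ − τ₂)].
At t = 24.2: e^(−t/τ₁) = 0.44252, e^(−t/τ₂) = 0.18003.
C₂ = 1.26·[1 − (29.684·0.44252 − 14.114·0.18003)/(15.570)] = 1.26·0.31953 = 0.40261 mg/L.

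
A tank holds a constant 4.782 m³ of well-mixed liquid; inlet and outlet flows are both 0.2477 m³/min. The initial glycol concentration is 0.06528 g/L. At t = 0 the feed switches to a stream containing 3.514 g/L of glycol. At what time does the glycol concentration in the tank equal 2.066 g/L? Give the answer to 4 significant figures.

Species balance on the tank: V dC/dt = Q(C_in − C), so τ = V/Q = 19.3056 min.
C(t) = C_in + (C₀ − C_in) e^(−t/τ). Set C = 2.066 and solve for t:
e^(−t/τ) = (C − C_in)/(C₀ − C_in) = (2.066 − 3.514)/(0.06528 − 3.514) = 0.419866
t = −τ ln(…) = 19.3056 × 0.867820 = 16.7538 min.

16.75 min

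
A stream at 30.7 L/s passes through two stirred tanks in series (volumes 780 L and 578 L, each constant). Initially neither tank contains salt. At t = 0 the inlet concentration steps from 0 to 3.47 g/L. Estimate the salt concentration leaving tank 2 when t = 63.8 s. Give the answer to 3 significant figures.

Species balance on tank i: dCᵢ/dt = (Cᵢ₋₁ − Cᵢ)/τᵢ with τᵢ = Vᵢ/Q.
τ₁ = 780/30.7 = 25.407 s; τ₂ = 578/30.7 = 18.827 s.
Solving the cascade with C₁(0)=C₂(0)=0 gives C₂(t) = C_in[1 − (τ₁ e^(−t/τ₁) − τ₂ e^(−t/τ₂))/(τ₁ − τ₂)].
At t = 63.8: e^(−t/τ₁) = 0.081179, e^(−t/τ₂) = 0.033753.
C₂ = 3.47·[1 − (25.407·0.081179 − 18.827·0.033753)/(6.5798)] = 3.47·0.78312 = 2.7174 g/L.

2.72 g/L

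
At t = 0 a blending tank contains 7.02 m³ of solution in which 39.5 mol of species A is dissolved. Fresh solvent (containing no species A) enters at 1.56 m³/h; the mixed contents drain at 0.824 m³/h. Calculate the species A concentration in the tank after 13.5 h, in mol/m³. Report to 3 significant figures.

0.868 mol/m³

Let m(t) be the amount of species A. Volume: V(t) = V₀ + (Q_in − Q_out) t = 7.02 + 0.73600 t; V(13.5) = 16.956 m³.
Species balance (pure solvent in): dm/dt = −Q_out · m/V(t).
Separate: dm/m = −Q_out dt/V(t) ⇒ ln(m/m₀) = −(Q_out/(Q_in−Q_out)) ln(V/V₀).
m = m₀ (V₀/V)^(Q_out/(Q_in−Q_out)) = 39.5 × (7.02/16.956)^(1.1196) = 14.717 mol.
C = m/V = 14.717/16.956 = 0.86795 mol/m³.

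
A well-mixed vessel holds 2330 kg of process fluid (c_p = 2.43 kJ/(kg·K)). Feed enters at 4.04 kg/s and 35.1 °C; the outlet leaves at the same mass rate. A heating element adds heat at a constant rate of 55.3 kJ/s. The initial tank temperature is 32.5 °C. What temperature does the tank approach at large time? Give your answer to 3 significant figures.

40.7 °C

Heat balance on the well-mixed liquid: M c_p dT/dt = ṁ c_p (T_in − T) + 55.3.
At steady state dT/dt = 0 ⇒ T_ss = T_in + Q̇/(ṁ c_p) = 35.1 + 55.3/(4.04·2.43) = 40.733 °C.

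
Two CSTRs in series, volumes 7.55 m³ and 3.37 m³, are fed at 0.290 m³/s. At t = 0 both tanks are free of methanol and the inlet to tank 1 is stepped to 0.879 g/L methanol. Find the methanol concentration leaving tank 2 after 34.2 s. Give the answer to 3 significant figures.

0.490 g/L

Each tank obeys Vᵢ dCᵢ/dt = Q(Cᵢ₋₁ − Cᵢ), so τᵢ = Vᵢ/Q.
τ₁ = 7.55/0.290 = 26.034 s; τ₂ = 3.37/0.290 = 11.621 s.
Tank 1: C₁ = C_in(1 − e^(−t/τ₁)). Tank 2 (τ₁ ≠ τ₂): C₂ = C_in[1 − (τ₁ e^(−t/τ₁) − τ₂ e^(−t/τ₂))/(τ₁ − τ₂)].
At t = 34.2: e^(−t/τ₁) = 0.26884, e^(−t/τ₂) = 0.052706.
C₂ = 0.879·[1 − (26.034·0.26884 − 11.621·0.052706)/(14.414)] = 0.879·0.55691 = 0.48952 g/L.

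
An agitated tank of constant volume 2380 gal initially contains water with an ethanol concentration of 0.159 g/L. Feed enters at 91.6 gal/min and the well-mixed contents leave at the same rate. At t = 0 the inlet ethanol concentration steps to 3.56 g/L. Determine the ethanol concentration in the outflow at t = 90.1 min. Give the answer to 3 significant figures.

3.45 g/L

Transient balance on the dissolved component: V dC/dt = Q(C_in − C).
Time constant τ = V/Q = 2380/91.6 = 25.983 min.
This is linear first-order; C(t) = C_in + (C₀ − C_in) e^(−t/τ).
C(90.1) = 3.56 + (0.159 − 3.56)·e^(−90.1/25.983) = 3.56 + (-3.4010)·0.031188 = 3.4539 g/L.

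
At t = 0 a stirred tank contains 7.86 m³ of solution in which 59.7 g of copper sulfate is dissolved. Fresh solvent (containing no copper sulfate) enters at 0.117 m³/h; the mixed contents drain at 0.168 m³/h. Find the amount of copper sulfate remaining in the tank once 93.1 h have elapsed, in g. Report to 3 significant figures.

Total volume: dV/dt = Q_in − Q_out = -0.051000 m³/h, so V(t) = 7.86 − 0.051000 t and V(93.1) = 3.1119 m³.
No copper sulfate enters, so dm/dt = −Q_out · (m/V).
dm/m = −Q_out dt/(V₀ − 0.051000 t); integrating gives ln(m/m₀) = −(Q_out/(Q_in−Q_out)) ln(V/V₀).
m = m₀ (V₀/V)^(Q_out/(Q_in−Q_out)) = 59.7 × (7.86/3.1119)^(-3.2941) = 2.8212 g.

2.82 g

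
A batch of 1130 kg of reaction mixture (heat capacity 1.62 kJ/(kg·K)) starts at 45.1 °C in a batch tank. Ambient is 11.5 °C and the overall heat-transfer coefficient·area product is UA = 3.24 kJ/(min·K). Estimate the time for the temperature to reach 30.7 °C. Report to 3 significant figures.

316 min

M c_p dT/dt = −UA(T − T_amb).
τ = M c_p/UA = 565.00 min; T_ss = T_amb = 11.500 °C.
T(t) = T_ss + (T₀ − T_ss)e^(−t/τ); set T = 30.7:
t = −τ ln[(T − T_ss)/(T₀ − T_ss)] = −565.00 · ln(0.57143) = 316.18 min.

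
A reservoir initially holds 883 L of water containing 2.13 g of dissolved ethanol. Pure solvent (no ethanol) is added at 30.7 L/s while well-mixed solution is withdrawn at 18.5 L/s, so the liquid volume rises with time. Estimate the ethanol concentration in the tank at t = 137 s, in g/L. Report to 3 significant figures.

0.000167 g/L

Let m(t) be the amount of ethanol. Volume: V(t) = V₀ + (Q_in − Q_out) t = 883 + 12.200 t; V(137) = 2554.4 L.
Solute balance: dm/dt = 0 − Q_out C = −Q_out m/V(t).
dm/m = −Q_out dt/(V₀ + 12.200 t); integrating gives ln(m/m₀) = −(Q_out/(Q_in−Q_out)) ln(V/V₀).
m = m₀ (V₀/V)^(Q_out/(Q_in−Q_out)) = 2.13 × (883/2554.4)^(1.5164) = 0.42543 g.
C = m/V = 0.42543/2554.4 = 0.00016655 g/L.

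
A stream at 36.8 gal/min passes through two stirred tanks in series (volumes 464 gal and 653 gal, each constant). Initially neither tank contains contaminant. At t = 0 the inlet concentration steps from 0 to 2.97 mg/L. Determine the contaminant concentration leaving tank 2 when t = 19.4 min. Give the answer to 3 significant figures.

Each tank obeys Vᵢ dCᵢ/dt = Q(Cᵢ₋₁ − Cᵢ), so τᵢ = Vᵢ/Q.
τ₁ = 464/36.8 = 12.609 min; τ₂ = 653/36.8 = 17.745 min.
Tank 1: C₁ = C_in(1 − e^(−t/τ₁)). Tank 2 (τ₁ ≠ τ₂): C₂ = C_in[1 − (τ₁ e^(−t/τ₁) − τ₂ e^(−t/τ₂))/(τ₁ − τ₂)].
At t = 19.4: e^(−t/τ₁) = 0.21468, e^(−t/τ₂) = 0.33511.
C₂ = 2.97·[1 − (12.609·0.21468 − 17.745·0.33511)/(-5.1359)] = 2.97·0.36922 = 1.0966 mg/L.

1.10 mg/L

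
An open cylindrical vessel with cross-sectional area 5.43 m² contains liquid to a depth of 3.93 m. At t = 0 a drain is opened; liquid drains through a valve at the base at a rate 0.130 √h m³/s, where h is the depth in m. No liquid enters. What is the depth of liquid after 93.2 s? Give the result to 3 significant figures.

0.751 m

With no inflow, A dh/dt = −0.130 √h.
∫ h^(−1/2) dh = −(0.130/A) ∫ dt, giving 2√h = 2√h₀ − (0.130/A) t.
√h = √3.93 − 0.130·93.2/(2·5.43) = 1.9824 − 1.1157 = 0.86677.
h = 0.86677² = 0.75129 m.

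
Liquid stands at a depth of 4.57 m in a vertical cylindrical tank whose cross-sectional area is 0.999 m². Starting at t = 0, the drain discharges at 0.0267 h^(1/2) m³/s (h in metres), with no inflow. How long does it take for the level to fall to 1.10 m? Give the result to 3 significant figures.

81.5 s

With no inflow, A dh/dt = −0.0267 √h.
∫ h^(−1/2) dh = −(0.0267/A) ∫ dt, giving 2√h = 2√h₀ − (0.0267/A) t.
t = 2A(√h₀ − √h)/0.0267 = 2·0.999·(√4.57 − √1.10)/0.0267
  = 1.9980 × (2.1378 − 1.0488) / 0.0267 = 81.487 s.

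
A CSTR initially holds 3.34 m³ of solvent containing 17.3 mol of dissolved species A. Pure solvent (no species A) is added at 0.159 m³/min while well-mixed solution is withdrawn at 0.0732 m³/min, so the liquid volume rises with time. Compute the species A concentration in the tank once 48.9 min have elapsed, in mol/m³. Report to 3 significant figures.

1.15 mol/m³

Let m(t) be the amount of species A. Volume: V(t) = V₀ + (Q_in − Q_out) t = 3.34 + 0.085800 t; V(48.9) = 7.5356 m³.
No species A enters, so dm/dt = −Q_out · (m/V).
dm/m = −Q_out dt/(V₀ + 0.085800 t); integrating gives ln(m/m₀) = −(Q_out/(Q_in−Q_out)) ln(V/V₀).
m = m₀ (V₀/V)^(Q_out/(Q_in−Q_out)) = 17.3 × (3.34/7.5356)^(0.85315) = 8.6411 mol.
C = m/V = 8.6411/7.5356 = 1.1467 mol/m³.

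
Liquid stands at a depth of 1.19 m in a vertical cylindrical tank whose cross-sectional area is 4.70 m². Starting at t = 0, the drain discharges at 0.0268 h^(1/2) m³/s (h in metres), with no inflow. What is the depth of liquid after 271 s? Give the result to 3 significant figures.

0.101 m

A dh/dt = −Q_out = −0.0268 √h.
∫ h^(−1/2) dh = −(0.0268/A) ∫ dt, giving 2√h = 2√h₀ − (0.0268/A) t.
√h = √1.19 − 0.0268·271/(2·4.70) = 1.0909 − 0.77264 = 0.31823.
h = 0.31823² = 0.10127 m.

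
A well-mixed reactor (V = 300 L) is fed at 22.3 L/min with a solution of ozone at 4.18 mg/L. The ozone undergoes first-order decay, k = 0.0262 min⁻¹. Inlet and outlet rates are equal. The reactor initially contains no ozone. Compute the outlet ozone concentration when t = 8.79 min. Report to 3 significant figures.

1.81 mg/L

Species balance: V dC/dt = Q C_in − Q C − k V C.
This is linear with rate a = Q/V + k = 0.10053 min⁻¹.
C_ss = Q C_in/(Q + kV) = 3.0906 mg/L; C(t) = C_ss + (C₀ − C_ss) e^(−a t).
C(8.79) = 3.0906 + (-3.0906)·e^(−0.10053·8.79) = 3.0906 + (-3.0906)·0.41326 = 1.8134 mg/L.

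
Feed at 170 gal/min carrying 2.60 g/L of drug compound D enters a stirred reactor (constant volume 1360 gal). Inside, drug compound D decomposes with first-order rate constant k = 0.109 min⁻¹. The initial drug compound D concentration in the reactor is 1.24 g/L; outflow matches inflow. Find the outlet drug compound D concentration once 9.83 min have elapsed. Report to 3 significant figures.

V dC/dt = Q(C_in − C) − k V C.
dC/dt = (Q/V) C_in − (Q/V + k) C; effective rate a = Q/V + k = 0.12500 + 0.109 = 0.23400 min⁻¹.
C_ss = Q C_in/(Q + kV) = 1.3889 g/L; C(t) = C_ss + (C₀ − C_ss) e^(−a t).
C(9.83) = 1.3889 + (-0.14889)·e^(−0.23400·9.83) = 1.3889 + (-0.14889)·0.10024 = 1.3740 g/L.

1.37 g/L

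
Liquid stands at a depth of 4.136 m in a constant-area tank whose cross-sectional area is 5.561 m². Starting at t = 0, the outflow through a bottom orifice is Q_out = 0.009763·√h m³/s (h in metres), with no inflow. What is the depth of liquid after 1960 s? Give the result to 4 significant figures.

0.09810 m

With no inflow, A dh/dt = −0.009763 √h.
Separate and integrate: 2(√h − √h₀) = −(0.009763/A) t.
√h = √4.136 − 0.009763·1960/(2·5.561) = 2.03372 − 1.72051 = 0.313209.
h = 0.313209² = 0.0980997 m.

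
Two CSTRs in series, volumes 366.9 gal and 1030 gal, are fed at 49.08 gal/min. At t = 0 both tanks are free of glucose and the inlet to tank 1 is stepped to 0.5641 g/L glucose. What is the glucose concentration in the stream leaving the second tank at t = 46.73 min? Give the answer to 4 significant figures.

0.4702 g/L

Species balance on tank i: dCᵢ/dt = (Cᵢ₋₁ − Cᵢ)/τᵢ with τᵢ = Vᵢ/Q.
τ₁ = 366.9/49.08 = 7.47555 min; τ₂ = 1030/49.08 = 20.9861 min.
Tank 1: C₁ = C_in(1 − e^(−t/τ₁)). Tank 2 (τ₁ ≠ τ₂): C₂ = C_in[1 − (τ₁ e^(−t/τ₁) − τ₂ e^(−t/τ₂))/(τ₁ − τ₂)].
At t = 46.73: e^(−t/τ₁) = 0.00192844, e^(−t/τ₂) = 0.107883.
C₂ = 0.5641·[1 − (7.47555·0.00192844 − 20.9861·0.107883)/(-13.5106)] = 0.5641·0.833491 = 0.470172 g/L.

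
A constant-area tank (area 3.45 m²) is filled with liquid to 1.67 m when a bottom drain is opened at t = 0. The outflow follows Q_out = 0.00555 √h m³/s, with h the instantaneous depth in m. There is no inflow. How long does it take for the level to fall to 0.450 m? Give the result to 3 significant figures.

773 s

With no inflow, A dh/dt = −0.00555 √h.
This is separable: 2 d(√h)/dt = −0.00555/A, so √h = √h₀ − (0.00555/(2A)) t.
t = 2A(√h₀ − √h)/0.00555 = 2·3.45·(√1.67 − √0.450)/0.00555
  = 6.9000 × (1.2923 − 0.67082) / 0.00555 = 772.63 s.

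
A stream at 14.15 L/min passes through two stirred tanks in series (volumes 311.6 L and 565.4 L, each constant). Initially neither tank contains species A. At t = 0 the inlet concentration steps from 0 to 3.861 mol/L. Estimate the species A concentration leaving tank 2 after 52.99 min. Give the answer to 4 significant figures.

Each tank obeys Vᵢ dCᵢ/dt = Q(Cᵢ₋₁ − Cᵢ), so τᵢ = Vᵢ/Q.
τ₁ = 311.6/14.15 = 22.0212 min; τ₂ = 565.4/14.15 = 39.9576 min.
Tank 1: C₁ = C_in(1 − e^(−t/τ₁)). Tank 2 (τ₁ ≠ τ₂): C₂ = C_in[1 − (τ₁ e^(−t/τ₁) − τ₂ e^(−t/τ₂))/(τ₁ − τ₂)].
At t = 52.99: e^(−t/τ₁) = 0.0901467, e^(−t/τ₂) = 0.265496.
C₂ = 3.861·[1 − (22.0212·0.0901467 − 39.9576·0.265496)/(-17.9364)] = 3.861·0.519221 = 2.00471 mol/L.

2.005 mol/L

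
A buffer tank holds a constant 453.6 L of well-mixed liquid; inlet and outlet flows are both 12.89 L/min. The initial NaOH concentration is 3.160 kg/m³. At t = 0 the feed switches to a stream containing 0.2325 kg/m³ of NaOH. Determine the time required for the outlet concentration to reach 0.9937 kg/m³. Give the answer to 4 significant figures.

47.40 min

Unsteady species balance (constant V, well mixed): V dC/dt = Q(C_in − C), so τ = V/Q = 35.1901 min.
C(t) = C_in + (C₀ − C_in) e^(−t/τ). Set C = 0.9937 and solve for t:
e^(−t/τ) = (C − C_in)/(C₀ − C_in) = (0.9937 − 0.2325)/(3.160 − 0.2325) = 0.260017
t = −τ ln(…) = 35.1901 × 1.34701 = 47.4013 min.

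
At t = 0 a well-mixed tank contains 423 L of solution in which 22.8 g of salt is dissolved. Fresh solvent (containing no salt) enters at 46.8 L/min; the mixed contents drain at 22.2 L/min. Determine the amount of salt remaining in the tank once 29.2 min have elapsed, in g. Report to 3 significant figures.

9.31 g

Total volume: dV/dt = Q_in − Q_out = 24.600 L/min, so V(t) = 423 + 24.600 t and V(29.2) = 1141.3 L.
Species balance (pure solvent in): dm/dt = −Q_out · m/V(t).
dm/m = −Q_out dt/(V₀ + 24.600 t); integrating gives ln(m/m₀) = −(Q_out/(Q_in−Q_out)) ln(V/V₀).
m = m₀ (V₀/V)^(Q_out/(Q_in−Q_out)) = 22.8 × (423/1141.3)^(0.90244) = 9.3094 g.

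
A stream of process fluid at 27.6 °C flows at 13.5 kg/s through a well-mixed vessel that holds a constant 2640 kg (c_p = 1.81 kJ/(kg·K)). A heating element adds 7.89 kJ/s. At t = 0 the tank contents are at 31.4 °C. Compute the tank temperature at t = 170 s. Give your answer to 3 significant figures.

29.4 °C

Energy balance: M c_p dT/dt = ṁ c_p (T_in − T) + 7.89.
Rearrange: dT/dt = (T_ss − T)/τ with τ = M/ṁ = 195.56 s and T_ss = T_in + Q̇/(ṁ c_p) = 27.923 °C.
Integrating: T(t) = T_ss + (T₀ − T_ss) e^(−t/τ).
T(170) = 27.923 + (3.4771)·e^(−170/195.56) = 27.923 + (3.4771)·0.41924 = 29.381 °C.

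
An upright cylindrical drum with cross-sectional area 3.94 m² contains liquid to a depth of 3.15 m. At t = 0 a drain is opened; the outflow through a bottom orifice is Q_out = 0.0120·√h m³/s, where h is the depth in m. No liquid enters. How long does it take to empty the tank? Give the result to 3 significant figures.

Unsteady balance on liquid volume: A dh/dt = −0.0120 √h.
Separate and integrate: 2(√h − √h₀) = −(0.0120/A) t.
Tank is empty when √h = 0: t_empty = 2A√h₀/0.0120.
t_empty = 2·3.94·√3.15/0.0120 = 7.8800·1.7748/0.0120 = 1165.5 s.

1170 s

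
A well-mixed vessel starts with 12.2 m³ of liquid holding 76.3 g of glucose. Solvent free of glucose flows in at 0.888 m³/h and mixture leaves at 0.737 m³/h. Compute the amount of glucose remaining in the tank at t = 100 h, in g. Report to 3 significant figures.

Let m(t) be the amount of glucose. Volume: V(t) = V₀ + (Q_in − Q_out) t = 12.2 + 0.15100 t; V(100) = 27.300 m³.
Species balance (pure solvent in): dm/dt = −Q_out · m/V(t).
Separate: dm/m = −Q_out dt/V(t) ⇒ ln(m/m₀) = −(Q_out/(Q_in−Q_out)) ln(V/V₀).
m = m₀ (V₀/V)^(Q_out/(Q_in−Q_out)) = 76.3 × (12.2/27.300)^(4.8808) = 1.4970 g.

1.50 g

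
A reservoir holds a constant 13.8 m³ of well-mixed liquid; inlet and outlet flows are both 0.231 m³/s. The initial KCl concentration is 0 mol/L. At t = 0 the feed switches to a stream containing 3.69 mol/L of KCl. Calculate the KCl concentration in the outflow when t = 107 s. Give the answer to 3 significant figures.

Unsteady species balance (constant V, well mixed): V dC/dt = Q(C_in − C).
Time constant τ = V/Q = 13.8/0.231 = 59.740 s.
C approaches C_in exponentially: C(t) = C_in + (C₀ − C_in) e^(−t/τ).
C(107) = 3.69 + (0 − 3.69)·e^(−107/59.740) = 3.69 + (-3.6900)·0.16678 = 3.0746 mol/L.

3.07 mol/L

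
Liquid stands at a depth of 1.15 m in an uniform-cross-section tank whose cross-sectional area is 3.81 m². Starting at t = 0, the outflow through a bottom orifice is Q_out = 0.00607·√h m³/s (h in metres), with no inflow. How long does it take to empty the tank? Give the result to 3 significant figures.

A dh/dt = −Q_out = −0.00607 √h.
Separate and integrate: 2(√h − √h₀) = −(0.00607/A) t.
Set h = 0: 2√h₀ = (0.00607/A) t_empty ⇒ t_empty = 2A√h₀/0.00607.
t_empty = 2·3.81·√1.15/0.00607 = 7.6200·1.0724/0.00607 = 1346.2 s.

1350 s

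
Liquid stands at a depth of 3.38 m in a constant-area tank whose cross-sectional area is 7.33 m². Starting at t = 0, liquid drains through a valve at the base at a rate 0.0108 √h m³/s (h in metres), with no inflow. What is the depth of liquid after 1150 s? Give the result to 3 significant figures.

Accumulation of liquid (constant cross-section A): A dh/dt = −0.0108 √h.
∫ h^(−1/2) dh = −(0.0108/A) ∫ dt, giving 2√h = 2√h₀ − (0.0108/A) t.
√h = √3.38 − 0.0108·1150/(2·7.33) = 1.8385 − 0.84720 = 0.99127.
h = 0.99127² = 0.98262 m.

0.983 m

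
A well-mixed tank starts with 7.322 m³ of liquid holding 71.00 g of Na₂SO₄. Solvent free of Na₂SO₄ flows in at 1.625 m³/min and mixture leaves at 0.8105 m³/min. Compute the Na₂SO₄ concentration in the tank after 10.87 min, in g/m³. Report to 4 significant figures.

1.995 g/m³

Total volume: dV/dt = Q_in − Q_out = 0.814500 m³/min, so V(t) = 7.322 + 0.814500 t and V(10.87) = 16.1756 m³.
No Na₂SO₄ enters, so dm/dt = −Q_out · (m/V).
Separate: dm/m = −Q_out dt/V(t) ⇒ ln(m/m₀) = −(Q_out/(Q_in−Q_out)) ln(V/V₀).
m = m₀ (V₀/V)^(Q_out/(Q_in−Q_out)) = 71.00 × (7.322/16.1756)^(0.995089) = 32.2640 g.
C = m/V = 32.2640/16.1756 = 1.99461 g/m³.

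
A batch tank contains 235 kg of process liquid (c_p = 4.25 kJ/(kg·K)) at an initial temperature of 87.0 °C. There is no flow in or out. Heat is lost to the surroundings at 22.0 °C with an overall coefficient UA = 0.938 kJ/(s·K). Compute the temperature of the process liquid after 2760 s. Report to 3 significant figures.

Energy balance: M c_p dT/dt = −UA(T − T_amb).
dT/dt = (T_ss − T)/τ with T_ss = T_amb = 22.000 °C, τ = M c_p/UA = 235·4.25/0.938 = 1064.8 s.
T approaches T_ss exponentially: T(t) = T_ss + (T₀ − T_ss) e^(−t/τ).
T(2760) = 22.000 + (65.000)·0.074861 = 26.866 °C.

26.9 °C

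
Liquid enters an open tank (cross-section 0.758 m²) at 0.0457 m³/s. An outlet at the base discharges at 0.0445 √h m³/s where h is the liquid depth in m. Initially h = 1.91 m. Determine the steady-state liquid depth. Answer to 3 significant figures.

A dh/dt = Q_in − 0.0445 √h. Steady state requires inflow = outflow:
Q_in = 0.0445 √h_ss ⇒ √h_ss = 0.0457/0.0445 = 1.0270.
h_ss = 1.0270² = 1.0547 m. (Since h₀ = 1.91 m > h_ss, the level will fall toward this value.)

1.05 m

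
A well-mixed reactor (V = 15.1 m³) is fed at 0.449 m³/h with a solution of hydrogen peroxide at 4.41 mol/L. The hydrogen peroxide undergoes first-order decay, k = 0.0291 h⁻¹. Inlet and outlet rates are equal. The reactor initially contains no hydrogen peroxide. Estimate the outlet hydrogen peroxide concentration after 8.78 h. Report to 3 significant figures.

Species balance: V dC/dt = Q C_in − Q C − k V C.
dC/dt = (Q/V) C_in − (Q/V + k) C; effective rate a = Q/V + k = 0.029735 + 0.0291 = 0.058835 h⁻¹.
C_ss = Q C_in/(Q + kV) = 2.2288 mol/L; C(t) = C_ss + (C₀ − C_ss) e^(−a t).
C(8.78) = 2.2288 + (-2.2288)·e^(−0.058835·8.78) = 2.2288 + (-2.2288)·0.59656 = 0.89918 mol/L.

0.899 mol/L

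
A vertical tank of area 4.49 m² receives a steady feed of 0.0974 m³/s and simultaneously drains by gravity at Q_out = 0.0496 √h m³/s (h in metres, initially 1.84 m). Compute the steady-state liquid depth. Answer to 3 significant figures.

3.86 m

Mass balance (ρ constant): A dh/dt = Q_in − 0.0496 √h. At steady state dh/dt = 0:
Q_in = 0.0496 √h_ss ⇒ √h_ss = 0.0974/0.0496 = 1.9637.
h_ss = 1.9637² = 3.8562 m. (Since h₀ = 1.84 m < h_ss, the level will rise toward this value.)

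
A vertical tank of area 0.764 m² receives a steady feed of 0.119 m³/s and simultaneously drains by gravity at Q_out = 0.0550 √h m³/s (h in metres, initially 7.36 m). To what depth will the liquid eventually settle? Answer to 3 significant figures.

4.68 m

A dh/dt = Q_in − 0.0550 √h. Steady state requires inflow = outflow:
Q_in = 0.0550 √h_ss ⇒ √h_ss = 0.119/0.0550 = 2.1636.
h_ss = 2.1636² = 4.6813 m. (Since h₀ = 7.36 m > h_ss, the level will fall toward this value.)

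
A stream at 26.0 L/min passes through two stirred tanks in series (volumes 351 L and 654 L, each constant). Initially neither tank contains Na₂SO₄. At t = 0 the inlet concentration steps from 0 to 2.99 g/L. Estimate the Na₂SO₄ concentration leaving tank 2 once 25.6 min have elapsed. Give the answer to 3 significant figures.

Species balance on tank i: dCᵢ/dt = (Cᵢ₋₁ − Cᵢ)/τᵢ with τᵢ = Vᵢ/Q.
τ₁ = 351/26.0 = 13.500 min; τ₂ = 654/26.0 = 25.154 min.
Solving the cascade with C₁(0)=C₂(0)=0 gives C₂(t) = C_in[1 − (τ₁ e^(−t/τ₁) − τ₂ e^(−t/τ₂))/(τ₁ − τ₂)].
At t = 25.6: e^(−t/τ₁) = 0.15012, e^(−t/τ₂) = 0.36141.
C₂ = 2.99·[1 − (13.500·0.15012 − 25.154·0.36141)/(-11.654)] = 2.99·0.39383 = 1.1775 g/L.

1.18 g/L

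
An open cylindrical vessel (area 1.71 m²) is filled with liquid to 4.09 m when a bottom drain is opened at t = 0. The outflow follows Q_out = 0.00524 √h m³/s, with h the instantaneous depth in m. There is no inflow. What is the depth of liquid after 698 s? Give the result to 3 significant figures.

0.908 m

With no inflow, A dh/dt = −0.00524 √h.
This is separable: 2 d(√h)/dt = −0.00524/A, so √h = √h₀ − (0.00524/(2A)) t.
√h = √4.09 − 0.00524·698/(2·1.71) = 2.0224 − 1.0695 = 0.95292.
h = 0.95292² = 0.90807 m.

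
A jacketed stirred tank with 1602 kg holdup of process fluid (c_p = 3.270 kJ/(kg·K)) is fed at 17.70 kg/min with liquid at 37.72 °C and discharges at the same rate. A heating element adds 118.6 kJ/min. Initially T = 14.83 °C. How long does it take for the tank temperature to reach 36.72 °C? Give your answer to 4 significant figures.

190.2 min

M c_p dT/dt = ṁ c_p (T_in − T) + Q̇.
τ = M/ṁ = 90.5085 min; T_ss = T_in + Q̇/(ṁ c_p) = 39.7691 °C.
T(t) = T_ss + (T₀ − T_ss) e^(−t/τ). Set T = 36.72:
e^(−t/τ) = (36.72 − 39.7691)/(14.83 − 39.7691) = 0.122262
t = −90.5085 · ln(0.122262) = 190.212 min.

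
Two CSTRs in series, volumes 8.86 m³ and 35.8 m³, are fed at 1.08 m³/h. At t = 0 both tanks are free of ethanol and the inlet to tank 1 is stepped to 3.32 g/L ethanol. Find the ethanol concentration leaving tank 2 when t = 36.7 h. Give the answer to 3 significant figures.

1.87 g/L

Each tank obeys Vᵢ dCᵢ/dt = Q(Cᵢ₋₁ − Cᵢ), so τᵢ = Vᵢ/Q.
τ₁ = 8.86/1.08 = 8.2037 h; τ₂ = 35.8/1.08 = 33.148 h.
Solving the cascade with C₁(0)=C₂(0)=0 gives C₂(t) = C_in[1 − (τ₁ e^(−t/τ₁) − τ₂ e^(−t/τ₂))/(τ₁ − τ₂)].
At t = 36.7: e^(−t/τ₁) = 0.011406, e^(−t/τ₂) = 0.33050.
C₂ = 3.32·[1 − (8.2037·0.011406 − 33.148·0.33050)/(-24.944)] = 3.32·0.56456 = 1.8743 g/L.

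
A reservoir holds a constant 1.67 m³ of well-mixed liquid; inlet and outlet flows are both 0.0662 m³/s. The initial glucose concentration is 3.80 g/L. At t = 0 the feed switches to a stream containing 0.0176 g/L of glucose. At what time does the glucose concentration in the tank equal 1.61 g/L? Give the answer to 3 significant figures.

21.8 s

Mass balance on the solute (V constant): V dC/dt = Q(C_in − C), so τ = V/Q = 25.227 s.
C(t) = C_in + (C₀ − C_in) e^(−t/τ). Set C = 1.61 and solve for t:
e^(−t/τ) = (C − C_in)/(C₀ − C_in) = (1.61 − 0.0176)/(3.80 − 0.0176) = 0.42100
t = −τ ln(…) = 25.227 × 0.86512 = 21.824 s.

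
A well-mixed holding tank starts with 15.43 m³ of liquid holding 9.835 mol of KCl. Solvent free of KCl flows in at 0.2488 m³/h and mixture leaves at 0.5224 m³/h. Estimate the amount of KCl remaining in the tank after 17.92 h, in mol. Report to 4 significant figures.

Let m(t) be the amount of KCl. Volume: V(t) = V₀ + (Q_in − Q_out) t = 15.43 − 0.273600 t; V(17.92) = 10.5271 m³.
Solute balance: dm/dt = 0 − Q_out C = −Q_out m/V(t).
Separate: dm/m = −Q_out dt/V(t) ⇒ ln(m/m₀) = −(Q_out/(Q_in−Q_out)) ln(V/V₀).
m = m₀ (V₀/V)^(Q_out/(Q_in−Q_out)) = 9.835 × (15.43/10.5271)^(-1.90936) = 4.73927 mol.

4.739 mol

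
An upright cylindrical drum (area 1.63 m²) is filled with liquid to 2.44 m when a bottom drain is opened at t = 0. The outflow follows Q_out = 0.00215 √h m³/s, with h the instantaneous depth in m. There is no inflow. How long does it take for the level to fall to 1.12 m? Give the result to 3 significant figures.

764 s

With no inflow, A dh/dt = −0.00215 √h.
Separate and integrate: 2(√h − √h₀) = −(0.00215/A) t.
t = 2A(√h₀ − √h)/0.00215 = 2·1.63·(√2.44 − √1.12)/0.00215
  = 3.2600 × (1.5620 − 1.0583) / 0.00215 = 763.82 s.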